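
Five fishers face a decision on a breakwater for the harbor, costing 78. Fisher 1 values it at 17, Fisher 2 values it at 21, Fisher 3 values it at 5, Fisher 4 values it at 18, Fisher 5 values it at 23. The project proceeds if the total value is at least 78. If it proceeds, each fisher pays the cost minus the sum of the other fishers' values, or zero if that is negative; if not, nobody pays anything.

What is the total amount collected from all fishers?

55

Total value 84 ≥ cost 78, so it is built.
Fisher 1: others sum to 67; max(0, 78 - 67) = 11.
Fisher 2: others sum to 63; max(0, 78 - 63) = 15.
Fisher 3: others sum to 79; max(0, 78 - 79) = 0.
Fisher 4: others sum to 66; max(0, 78 - 66) = 12.
Fisher 5: others sum to 61; max(0, 78 - 61) = 17.
Total collected = 11 + 15 + 0 + 12 + 17 = 55.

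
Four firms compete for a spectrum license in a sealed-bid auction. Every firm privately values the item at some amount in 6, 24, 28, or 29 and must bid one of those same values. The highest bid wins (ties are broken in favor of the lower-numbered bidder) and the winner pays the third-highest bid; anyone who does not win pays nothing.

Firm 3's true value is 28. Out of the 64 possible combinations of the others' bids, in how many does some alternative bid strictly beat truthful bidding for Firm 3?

Others bid (6, 6, 29): truth gives 0; bid 29 gives 22 > 0. Violating.
Others bid (6, 24, 29): truth gives 0; bid 29 gives 4 > 0. Violating.
Others bid (6, 28, 6): truth gives 0; bid 29 gives 22 > 0. Violating.
Others bid (6, 28, 24): truth gives 0; bid 29 gives 4 > 0. Violating.
Others bid (6, 6, 6): truth gives 22; no alternative beats it.
Others bid (6, 6, 24): truth gives 22; no alternative beats it.
(Checking all 64 profiles: 12 have a profitable deviation, 52 do not.)

12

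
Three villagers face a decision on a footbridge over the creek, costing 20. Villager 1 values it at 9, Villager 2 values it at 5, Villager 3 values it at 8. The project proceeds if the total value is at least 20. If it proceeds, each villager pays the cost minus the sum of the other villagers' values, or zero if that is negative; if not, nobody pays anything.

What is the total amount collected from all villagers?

Total value 22 ≥ cost 20, so it is built.
Villager 1: others sum to 13; max(0, 20 - 13) = 7.
Villager 2: others sum to 17; max(0, 20 - 17) = 3.
Villager 3: others sum to 14; max(0, 20 - 14) = 6.
Total collected = 7 + 3 + 6 = 16.

16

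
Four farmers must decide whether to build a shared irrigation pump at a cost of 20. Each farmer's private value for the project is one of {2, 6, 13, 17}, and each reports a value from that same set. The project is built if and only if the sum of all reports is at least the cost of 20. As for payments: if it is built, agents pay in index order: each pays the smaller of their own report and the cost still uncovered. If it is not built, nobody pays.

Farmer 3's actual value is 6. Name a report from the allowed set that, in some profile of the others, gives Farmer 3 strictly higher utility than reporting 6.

Suppose Farmer 1 reports 2, Farmer 2 reports 2 and Farmer 4 reports 17.
Report 6: project built, pays 6, utility 6 - 6 = 0.
Report 2: project built, pays 2, utility 6 - 2 = 4.
So reporting 2 beats truth here (4 > 0).

2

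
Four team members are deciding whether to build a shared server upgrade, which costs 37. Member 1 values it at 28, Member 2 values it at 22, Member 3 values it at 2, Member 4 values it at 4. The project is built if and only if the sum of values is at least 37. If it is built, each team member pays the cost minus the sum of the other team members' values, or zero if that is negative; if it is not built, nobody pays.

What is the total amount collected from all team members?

12

Total value 56 ≥ cost 37, so it is built.
Member 1: others sum to 28; max(0, 37 - 28) = 9.
Member 2: others sum to 34; max(0, 37 - 34) = 3.
Member 3: others sum to 54; max(0, 37 - 54) = 0.
Member 4: others sum to 52; max(0, 37 - 52) = 0.
Total collected = 9 + 3 + 0 + 0 = 12.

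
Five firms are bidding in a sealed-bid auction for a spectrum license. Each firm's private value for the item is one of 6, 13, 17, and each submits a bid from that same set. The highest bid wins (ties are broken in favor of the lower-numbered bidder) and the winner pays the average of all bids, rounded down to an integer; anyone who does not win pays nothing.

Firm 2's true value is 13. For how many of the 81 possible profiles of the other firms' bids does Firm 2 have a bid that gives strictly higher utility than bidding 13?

Others bid (6, 6, 6, 17): truth gives 0; bid 17 gives 3 > 0. Violating.
Others bid (6, 6, 13, 17): truth gives 0; bid 17 gives 2 > 0. Violating.
Others bid (6, 6, 17, 6): truth gives 0; bid 17 gives 3 > 0. Violating.
Others bid (6, 6, 17, 13): truth gives 0; bid 17 gives 2 > 0. Violating.
Others bid (6, 6, 6, 6): truth gives 6; no alternative beats it.
Others bid (6, 6, 6, 13): truth gives 5; no alternative beats it.
(Checking all 81 profiles: 22 have a profitable deviation, 59 do not.)

22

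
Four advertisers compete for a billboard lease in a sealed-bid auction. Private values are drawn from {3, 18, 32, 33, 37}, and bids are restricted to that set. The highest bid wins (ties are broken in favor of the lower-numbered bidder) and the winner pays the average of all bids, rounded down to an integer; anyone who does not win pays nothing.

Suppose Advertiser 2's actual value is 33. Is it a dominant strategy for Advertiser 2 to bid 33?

No

Consider the case where Advertiser 1 bids 3, Advertiser 3 bids 3 and Advertiser 4 bids 3.
Truthful bid 33: wins, pays 10, utility 33 - 10 = 23.
Bid 18 instead: wins, pays 6, utility 33 - 6 = 27.
Since 27 > 23, bidding 18 is strictly better here, so truthful bidding is not dominant.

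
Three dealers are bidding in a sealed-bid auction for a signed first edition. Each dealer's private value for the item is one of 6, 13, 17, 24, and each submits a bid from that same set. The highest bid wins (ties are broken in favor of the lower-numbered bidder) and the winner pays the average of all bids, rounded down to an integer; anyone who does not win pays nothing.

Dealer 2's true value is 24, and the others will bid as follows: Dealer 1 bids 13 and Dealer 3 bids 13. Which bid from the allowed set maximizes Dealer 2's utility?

Bid 6: loses, pays 0, utility 0.
Bid 13: loses, pays 0, utility 0.
Bid 17: wins, pays 14, utility 24 - 14 = 10.
Bid 24: wins, pays 16, utility 24 - 16 = 8.
The best choice is 17 with utility 10.

17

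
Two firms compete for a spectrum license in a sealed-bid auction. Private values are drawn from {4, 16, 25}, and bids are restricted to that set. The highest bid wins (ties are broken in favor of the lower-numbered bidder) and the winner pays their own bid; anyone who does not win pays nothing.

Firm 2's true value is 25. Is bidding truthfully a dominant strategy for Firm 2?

No

Consider the case where Firm 1 bids 4.
Truthful bid 25: wins, pays 25, utility 25 - 25 = 0.
Bid 16 instead: wins, pays 16, utility 25 - 16 = 9.
Since 9 > 0, bidding 16 is strictly better here, so truthful bidding is not dominant.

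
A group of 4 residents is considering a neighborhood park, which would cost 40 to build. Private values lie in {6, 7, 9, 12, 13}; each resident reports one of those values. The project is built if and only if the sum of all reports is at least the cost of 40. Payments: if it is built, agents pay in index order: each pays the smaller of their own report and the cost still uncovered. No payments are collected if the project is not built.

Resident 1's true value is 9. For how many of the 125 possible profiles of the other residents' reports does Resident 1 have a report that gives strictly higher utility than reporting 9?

Others report (7, 13, 13): truth gives 0; report 7 gives 2 > 0. Violating.
Others report (9, 12, 12): truth gives 0; report 7 gives 2 > 0. Violating.
Others report (9, 12, 13): truth gives 0; report 6 gives 3 > 0. Violating.
Others report (9, 13, 12): truth gives 0; report 6 gives 3 > 0. Violating.
Others report (6, 6, 6): truth gives 0; no alternative beats it.
Others report (6, 6, 7): truth gives 0; no alternative beats it.
(Checking all 125 profiles: 23 have a profitable deviation, 102 do not.)

23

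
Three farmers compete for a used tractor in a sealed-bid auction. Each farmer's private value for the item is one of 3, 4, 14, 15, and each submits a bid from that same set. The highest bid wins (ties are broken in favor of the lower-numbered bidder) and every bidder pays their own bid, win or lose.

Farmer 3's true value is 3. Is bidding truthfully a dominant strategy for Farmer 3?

Consider the case where Farmer 1 bids 3 and Farmer 2 bids 3.
Truthful bid 3: loses but pays 3, utility -3.
Bid 4 instead: wins, pays 4, utility 3 - 4 = -1.
Since -1 > -3, bidding 4 is strictly better here, so truthful bidding is not dominant.

No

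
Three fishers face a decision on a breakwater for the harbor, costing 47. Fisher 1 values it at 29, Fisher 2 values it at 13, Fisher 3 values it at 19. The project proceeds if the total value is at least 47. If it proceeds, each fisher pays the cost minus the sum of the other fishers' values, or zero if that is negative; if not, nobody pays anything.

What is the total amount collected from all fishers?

Total value 61 ≥ cost 47, so it is built.
Fisher 1: others sum to 32; max(0, 47 - 32) = 15.
Fisher 2: others sum to 48; max(0, 47 - 48) = 0.
Fisher 3: others sum to 42; max(0, 47 - 42) = 5.
Total collected = 15 + 0 + 5 = 20.

20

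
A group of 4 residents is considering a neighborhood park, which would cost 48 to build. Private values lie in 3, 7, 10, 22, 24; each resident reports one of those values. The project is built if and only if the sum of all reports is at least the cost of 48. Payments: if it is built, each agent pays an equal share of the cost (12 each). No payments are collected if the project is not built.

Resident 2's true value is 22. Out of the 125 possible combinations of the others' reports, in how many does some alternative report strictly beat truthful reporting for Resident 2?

3

Others report (7, 7, 10): truth gives 0; report 24 gives 10 > 0. Violating.
Others report (7, 10, 7): truth gives 0; report 24 gives 10 > 0. Violating.
Others report (10, 7, 7): truth gives 0; report 24 gives 10 > 0. Violating.
Others report (3, 3, 3): truth gives 0; no alternative beats it.
Others report (3, 3, 7): truth gives 0; no alternative beats it.
(Checking all 125 profiles: 3 have a profitable deviation, 122 do not.)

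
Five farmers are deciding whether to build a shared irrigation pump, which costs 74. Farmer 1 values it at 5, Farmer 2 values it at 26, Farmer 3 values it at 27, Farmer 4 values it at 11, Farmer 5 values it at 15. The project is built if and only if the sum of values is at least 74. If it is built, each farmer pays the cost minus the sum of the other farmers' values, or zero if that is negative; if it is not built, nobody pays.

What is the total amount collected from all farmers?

39

Total value 84 ≥ cost 74, so it is built.
Farmer 1: others sum to 79; max(0, 74 - 79) = 0.
Farmer 2: others sum to 58; max(0, 74 - 58) = 16.
Farmer 3: others sum to 57; max(0, 74 - 57) = 17.
Farmer 4: others sum to 73; max(0, 74 - 73) = 1.
Farmer 5: others sum to 69; max(0, 74 - 69) = 5.
Total collected = 0 + 16 + 17 + 1 + 5 = 39.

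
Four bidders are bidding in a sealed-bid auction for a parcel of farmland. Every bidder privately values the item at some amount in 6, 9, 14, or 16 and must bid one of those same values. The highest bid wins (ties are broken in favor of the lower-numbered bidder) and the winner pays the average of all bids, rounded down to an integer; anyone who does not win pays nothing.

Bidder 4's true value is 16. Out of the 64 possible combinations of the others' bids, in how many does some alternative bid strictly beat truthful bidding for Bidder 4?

Others bid (6, 6, 6): truth gives 8; bid 9 gives 10 > 8. Violating.
Others bid (6, 6, 9): truth gives 7; bid 14 gives 8 > 7. Violating.
Others bid (6, 9, 6): truth gives 7; bid 14 gives 8 > 7. Violating.
Others bid (6, 9, 9): truth gives 6; bid 14 gives 7 > 6. Violating.
Others bid (6, 6, 14): truth gives 6; no alternative beats it.
Others bid (6, 6, 16): truth gives 0; no alternative beats it.
(Checking all 64 profiles: 7 have a profitable deviation, 57 do not.)

7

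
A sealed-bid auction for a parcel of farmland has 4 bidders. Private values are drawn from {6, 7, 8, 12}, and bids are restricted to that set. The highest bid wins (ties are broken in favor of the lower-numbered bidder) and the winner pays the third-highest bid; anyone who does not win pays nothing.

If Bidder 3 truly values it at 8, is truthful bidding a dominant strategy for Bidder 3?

No

Consider the case where Bidder 1 bids 6, Bidder 2 bids 6 and Bidder 4 bids 12.
Truthful bid 8: loses, pays 0, utility 0.
Bid 12 instead: wins, pays 6, utility 8 - 6 = 2.
Since 2 > 0, bidding 12 is strictly better here, so truthful bidding is not dominant.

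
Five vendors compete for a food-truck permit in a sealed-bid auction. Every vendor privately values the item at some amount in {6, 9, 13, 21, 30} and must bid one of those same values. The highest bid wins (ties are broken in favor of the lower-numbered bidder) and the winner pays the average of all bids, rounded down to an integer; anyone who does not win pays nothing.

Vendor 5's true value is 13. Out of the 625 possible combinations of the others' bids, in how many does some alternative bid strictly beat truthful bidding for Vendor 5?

Others bid (6, 6, 6, 6): truth gives 6; bid 9 gives 7 > 6. Violating.
Others bid (6, 6, 6, 13): truth gives 0; bid 21 gives 3 > 0. Violating.
Others bid (6, 6, 9, 13): truth gives 0; bid 21 gives 2 > 0. Violating.
Others bid (6, 6, 13, 6): truth gives 0; bid 21 gives 3 > 0. Violating.
Others bid (6, 6, 6, 9): truth gives 5; no alternative beats it.
Others bid (6, 6, 6, 21): truth gives 0; no alternative beats it.
(Checking all 625 profiles: 51 have a profitable deviation, 574 do not.)

51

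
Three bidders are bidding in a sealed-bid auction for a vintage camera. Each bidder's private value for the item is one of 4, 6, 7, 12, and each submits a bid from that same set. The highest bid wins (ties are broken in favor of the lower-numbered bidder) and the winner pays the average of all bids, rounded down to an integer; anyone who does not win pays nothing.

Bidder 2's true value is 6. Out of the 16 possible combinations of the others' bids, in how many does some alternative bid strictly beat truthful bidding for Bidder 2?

Others bid (6, 4): truth gives 0; bid 7 gives 1 > 0. Violating.
Others bid (4, 4): truth gives 2; no alternative beats it.
Others bid (4, 6): truth gives 1; no alternative beats it.
(Checking all 16 profiles: 1 has a profitable deviation, 15 do not.)

1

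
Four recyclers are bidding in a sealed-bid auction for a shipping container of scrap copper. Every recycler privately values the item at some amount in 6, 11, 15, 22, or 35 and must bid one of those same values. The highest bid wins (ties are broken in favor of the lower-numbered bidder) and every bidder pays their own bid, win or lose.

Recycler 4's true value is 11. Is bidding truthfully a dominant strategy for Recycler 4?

Consider the case where Recycler 1 bids 6, Recycler 2 bids 6 and Recycler 3 bids 11.
Truthful bid 11: loses but pays 11, utility -11.
Bid 6 instead: loses but pays 6, utility -6.
Since -6 > -11, bidding 6 is strictly better here, so truthful bidding is not dominant.

No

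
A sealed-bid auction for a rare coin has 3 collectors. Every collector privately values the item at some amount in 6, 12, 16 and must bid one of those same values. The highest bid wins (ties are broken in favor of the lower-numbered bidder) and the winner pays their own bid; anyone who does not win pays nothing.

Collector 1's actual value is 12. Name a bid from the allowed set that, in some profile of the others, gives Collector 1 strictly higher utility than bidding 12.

6

Suppose Collector 2 bids 6 and Collector 3 bids 6.
Bid 12: wins, pays 12, utility 12 - 12 = 0.
Bid 6: wins, pays 6, utility 12 - 6 = 6.
So bidding 6 beats truth here (6 > 0).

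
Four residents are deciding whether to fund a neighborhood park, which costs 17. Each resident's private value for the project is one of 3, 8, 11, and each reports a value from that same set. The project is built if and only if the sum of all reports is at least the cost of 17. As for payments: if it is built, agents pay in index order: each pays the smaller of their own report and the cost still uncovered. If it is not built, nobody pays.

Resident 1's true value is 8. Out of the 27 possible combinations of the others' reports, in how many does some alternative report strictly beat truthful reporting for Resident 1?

26

Others report (3, 3, 8): truth gives 0; report 3 gives 5 > 0. Violating.
Others report (3, 3, 11): truth gives 0; report 3 gives 5 > 0. Violating.
Others report (3, 8, 3): truth gives 0; report 3 gives 5 > 0. Violating.
Others report (3, 8, 8): truth gives 0; report 3 gives 5 > 0. Violating.
Others report (3, 3, 3): truth gives 0; no alternative beats it.
(Checking all 27 profiles: 26 have a profitable deviation, 1 does not.)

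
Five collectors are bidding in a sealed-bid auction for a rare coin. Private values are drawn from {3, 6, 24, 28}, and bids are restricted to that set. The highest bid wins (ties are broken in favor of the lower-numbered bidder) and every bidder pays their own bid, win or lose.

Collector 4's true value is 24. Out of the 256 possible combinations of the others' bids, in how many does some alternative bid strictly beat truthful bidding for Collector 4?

234

Others bid (3, 3, 3, 3): truth gives 0; bid 6 gives 18 > 0. Violating.
Others bid (3, 3, 3, 6): truth gives 0; bid 6 gives 18 > 0. Violating.
Others bid (3, 3, 3, 28): truth gives -24; bid 3 gives -3 > -24. Violating.
Others bid (3, 3, 6, 28): truth gives -24; bid 3 gives -3 > -24. Violating.
Others bid (3, 3, 3, 24): truth gives 0; no alternative beats it.
Others bid (3, 3, 6, 3): truth gives 0; no alternative beats it.
(Checking all 256 profiles: 234 have a profitable deviation, 22 do not.)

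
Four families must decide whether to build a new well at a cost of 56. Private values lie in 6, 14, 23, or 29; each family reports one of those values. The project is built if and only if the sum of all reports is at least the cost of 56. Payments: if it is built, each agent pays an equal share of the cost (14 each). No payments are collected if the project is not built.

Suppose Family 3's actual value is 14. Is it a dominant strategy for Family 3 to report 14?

Yes

Check each profile of the others' reports and compare truth against every alternative report.
Others report (6, 6, 6): truth gives 0, best alternative gives 0.
Others report (6, 6, 14): truth gives 0, best alternative gives 0.
Others report (6, 6, 23): truth gives 0, best alternative gives 0.
Others report (6, 6, 29): truth gives 0, best alternative gives 0.
Others report (6, 14, 6): truth gives 0, best alternative gives 0.
Others report (6, 14, 14): truth gives 0, best alternative gives 0.
(Remaining 58 profiles checked similarly; truth is weakly best in each.)
In every case the truthful report is at least as good as any alternative, so it is a dominant strategy.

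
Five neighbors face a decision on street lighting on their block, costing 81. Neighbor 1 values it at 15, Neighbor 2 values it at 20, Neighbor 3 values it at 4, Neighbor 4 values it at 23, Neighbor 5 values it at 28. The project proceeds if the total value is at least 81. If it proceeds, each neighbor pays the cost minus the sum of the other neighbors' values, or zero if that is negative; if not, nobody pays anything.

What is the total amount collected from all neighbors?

Total value 90 ≥ cost 81, so it is built.
Neighbor 1: others sum to 75; max(0, 81 - 75) = 6.
Neighbor 2: others sum to 70; max(0, 81 - 70) = 11.
Neighbor 3: others sum to 86; max(0, 81 - 86) = 0.
Neighbor 4: others sum to 67; max(0, 81 - 67) = 14.
Neighbor 5: others sum to 62; max(0, 81 - 62) = 19.
Total collected = 6 + 11 + 0 + 14 + 19 = 50.

50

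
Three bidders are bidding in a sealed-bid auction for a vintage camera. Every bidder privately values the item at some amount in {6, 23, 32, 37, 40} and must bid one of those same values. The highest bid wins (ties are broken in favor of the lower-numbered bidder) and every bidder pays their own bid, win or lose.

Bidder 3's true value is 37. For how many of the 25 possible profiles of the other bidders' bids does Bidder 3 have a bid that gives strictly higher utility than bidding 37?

Others bid (6, 6): truth gives 0; bid 23 gives 14 > 0. Violating.
Others bid (6, 23): truth gives 0; bid 32 gives 5 > 0. Violating.
Others bid (6, 37): truth gives -37; bid 40 gives -3 > -37. Violating.
Others bid (6, 40): truth gives -37; bid 6 gives -6 > -37. Violating.
Others bid (6, 32): truth gives 0; no alternative beats it.
Others bid (23, 32): truth gives 0; no alternative beats it.
(Checking all 25 profiles: 20 have a profitable deviation, 5 do not.)

20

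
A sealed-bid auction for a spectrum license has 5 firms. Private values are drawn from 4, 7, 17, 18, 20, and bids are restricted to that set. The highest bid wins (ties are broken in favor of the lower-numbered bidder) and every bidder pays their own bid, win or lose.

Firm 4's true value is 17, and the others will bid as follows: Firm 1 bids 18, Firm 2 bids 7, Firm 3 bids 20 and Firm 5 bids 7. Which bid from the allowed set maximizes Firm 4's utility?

4

Bid 4: loses but pays 4, utility -4.
Bid 7: loses but pays 7, utility -7.
Bid 17: loses but pays 17, utility -17.
Bid 18: loses but pays 18, utility -18.
Bid 20: loses but pays 20, utility -20.
The best choice is 4 with utility -4.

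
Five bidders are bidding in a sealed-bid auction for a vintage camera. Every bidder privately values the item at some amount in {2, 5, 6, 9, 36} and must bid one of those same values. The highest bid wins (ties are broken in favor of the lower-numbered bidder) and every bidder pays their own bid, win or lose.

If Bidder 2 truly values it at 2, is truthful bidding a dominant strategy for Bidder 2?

Check each profile of the others' bids and compare truth against every alternative bid.
Others bid (2, 2, 2, 9): truth gives -2, best alternative gives -5.
Others bid (2, 2, 2, 36): truth gives -2, best alternative gives -5.
Others bid (2, 2, 5, 9): truth gives -2, best alternative gives -5.
Others bid (2, 2, 5, 36): truth gives -2, best alternative gives -5.
Others bid (2, 2, 6, 9): truth gives -2, best alternative gives -5.
Others bid (2, 2, 6, 36): truth gives -2, best alternative gives -5.
(Remaining 619 profiles checked similarly; truth is weakly best in each.)
In every case the truthful bid is at least as good as any alternative, so it is a dominant strategy.

Yes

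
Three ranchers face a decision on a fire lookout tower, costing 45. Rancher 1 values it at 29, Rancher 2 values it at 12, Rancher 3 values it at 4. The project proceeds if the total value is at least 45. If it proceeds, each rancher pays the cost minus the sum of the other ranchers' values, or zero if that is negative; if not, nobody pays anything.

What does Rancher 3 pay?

Total value 45 ≥ cost 45, so the project is built.
The other ranchers' values sum to 41.
Cost minus that sum is 45 - 41 = 4.

4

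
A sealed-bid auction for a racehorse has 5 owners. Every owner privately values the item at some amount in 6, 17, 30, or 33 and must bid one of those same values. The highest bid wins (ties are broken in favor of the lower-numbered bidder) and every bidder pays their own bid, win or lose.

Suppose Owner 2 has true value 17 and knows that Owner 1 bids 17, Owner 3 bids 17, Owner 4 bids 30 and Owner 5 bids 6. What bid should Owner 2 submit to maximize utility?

Bid 6: loses but pays 6, utility -6.
Bid 17: loses but pays 17, utility -17.
Bid 30: wins, pays 30, utility 17 - 30 = -13.
Bid 33: wins, pays 33, utility 17 - 33 = -16.
The best choice is 6 with utility -6.

6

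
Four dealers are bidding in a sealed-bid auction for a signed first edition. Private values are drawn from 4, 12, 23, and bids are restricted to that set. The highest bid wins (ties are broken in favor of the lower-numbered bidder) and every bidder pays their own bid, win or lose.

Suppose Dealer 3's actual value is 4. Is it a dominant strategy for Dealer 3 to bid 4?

Check each profile of the others' bids and compare truth against every alternative bid.
Others bid (4, 4, 23): truth gives -4, best alternative gives -12.
Others bid (4, 12, 4): truth gives -4, best alternative gives -12.
Others bid (4, 12, 12): truth gives -4, best alternative gives -12.
Others bid (4, 12, 23): truth gives -4, best alternative gives -12.
Others bid (4, 23, 4): truth gives -4, best alternative gives -12.
Others bid (4, 23, 12): truth gives -4, best alternative gives -12.
(Remaining 21 profiles checked similarly; truth is weakly best in each.)
In every case the truthful bid is at least as good as any alternative, so it is a dominant strategy.

Yes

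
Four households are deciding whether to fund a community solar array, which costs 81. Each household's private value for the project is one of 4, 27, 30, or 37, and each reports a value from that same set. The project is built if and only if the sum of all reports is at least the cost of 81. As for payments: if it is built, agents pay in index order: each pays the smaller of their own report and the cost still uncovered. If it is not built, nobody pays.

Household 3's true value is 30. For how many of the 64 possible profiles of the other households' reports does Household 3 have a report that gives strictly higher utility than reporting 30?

46

Others report (4, 27, 27): truth gives 0; report 27 gives 3 > 0. Violating.
Others report (4, 27, 30): truth gives 0; report 27 gives 3 > 0. Violating.
Others report (4, 27, 37): truth gives 0; report 27 gives 3 > 0. Violating.
Others report (4, 30, 27): truth gives 0; report 27 gives 3 > 0. Violating.
Others report (4, 4, 4): truth gives 0; no alternative beats it.
Others report (4, 4, 27): truth gives 0; no alternative beats it.
(Checking all 64 profiles: 46 have a profitable deviation, 18 do not.)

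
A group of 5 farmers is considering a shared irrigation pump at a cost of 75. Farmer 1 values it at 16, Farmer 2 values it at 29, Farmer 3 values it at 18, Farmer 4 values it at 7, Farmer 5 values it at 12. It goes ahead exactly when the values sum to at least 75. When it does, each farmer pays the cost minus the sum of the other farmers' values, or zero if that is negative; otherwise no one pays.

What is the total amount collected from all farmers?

47

Total value 82 ≥ cost 75, so it is built.
Farmer 1: others sum to 66; max(0, 75 - 66) = 9.
Farmer 2: others sum to 53; max(0, 75 - 53) = 22.
Farmer 3: others sum to 64; max(0, 75 - 64) = 11.
Farmer 4: others sum to 75; max(0, 75 - 75) = 0.
Farmer 5: others sum to 70; max(0, 75 - 70) = 5.
Total collected = 9 + 22 + 11 + 0 + 5 = 47.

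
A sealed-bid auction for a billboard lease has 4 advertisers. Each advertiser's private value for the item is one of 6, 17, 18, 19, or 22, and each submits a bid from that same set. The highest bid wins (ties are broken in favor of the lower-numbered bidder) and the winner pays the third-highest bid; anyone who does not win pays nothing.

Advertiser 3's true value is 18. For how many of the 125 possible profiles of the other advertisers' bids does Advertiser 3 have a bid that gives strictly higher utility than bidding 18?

24

Others bid (6, 6, 19): truth gives 0; bid 19 gives 12 > 0. Violating.
Others bid (6, 6, 22): truth gives 0; bid 22 gives 12 > 0. Violating.
Others bid (6, 17, 19): truth gives 0; bid 19 gives 1 > 0. Violating.
Others bid (6, 17, 22): truth gives 0; bid 22 gives 1 > 0. Violating.
Others bid (6, 6, 6): truth gives 12; no alternative beats it.
Others bid (6, 6, 17): truth gives 12; no alternative beats it.
(Checking all 125 profiles: 24 have a profitable deviation, 101 do not.)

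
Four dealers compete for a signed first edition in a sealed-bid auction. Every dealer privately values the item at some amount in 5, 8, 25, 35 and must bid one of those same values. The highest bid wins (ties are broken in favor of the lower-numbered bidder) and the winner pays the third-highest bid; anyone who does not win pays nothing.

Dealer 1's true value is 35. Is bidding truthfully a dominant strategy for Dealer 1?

Check each profile of the others' bids and compare truth against every alternative bid.
Others bid (5, 5, 35): truth gives 30, best alternative gives 0.
Others bid (5, 35, 5): truth gives 30, best alternative gives 0.
Others bid (35, 5, 5): truth gives 30, best alternative gives 0.
Others bid (5, 8, 35): truth gives 27, best alternative gives 0.
Others bid (5, 35, 8): truth gives 27, best alternative gives 0.
Others bid (8, 5, 35): truth gives 27, best alternative gives 0.
(Remaining 58 profiles checked similarly; truth is weakly best in each.)
In every case the truthful bid is at least as good as any alternative, so it is a dominant strategy.

Yes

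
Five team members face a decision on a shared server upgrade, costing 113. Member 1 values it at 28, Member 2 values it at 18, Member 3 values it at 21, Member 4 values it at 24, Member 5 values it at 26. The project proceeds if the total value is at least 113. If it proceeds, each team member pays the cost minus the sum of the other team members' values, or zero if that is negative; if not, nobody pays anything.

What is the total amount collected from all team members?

97

Total value 117 ≥ cost 113, so it is built.
Member 1: others sum to 89; max(0, 113 - 89) = 24.
Member 2: others sum to 99; max(0, 113 - 99) = 14.
Member 3: others sum to 96; max(0, 113 - 96) = 17.
Member 4: others sum to 93; max(0, 113 - 93) = 20.
Member 5: others sum to 91; max(0, 113 - 91) = 22.
Total collected = 24 + 14 + 17 + 20 + 22 = 97.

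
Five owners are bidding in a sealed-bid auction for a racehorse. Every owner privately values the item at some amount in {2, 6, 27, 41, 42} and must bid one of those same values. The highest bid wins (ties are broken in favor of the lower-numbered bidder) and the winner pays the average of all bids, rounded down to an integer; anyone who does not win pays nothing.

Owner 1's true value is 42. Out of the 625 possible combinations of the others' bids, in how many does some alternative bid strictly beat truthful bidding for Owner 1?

Others bid (2, 2, 2, 2): truth gives 32; bid 2 gives 40 > 32. Violating.
Others bid (2, 2, 2, 6): truth gives 32; bid 6 gives 39 > 32. Violating.
Others bid (2, 2, 2, 27): truth gives 27; bid 27 gives 30 > 27. Violating.
Others bid (2, 2, 6, 2): truth gives 32; bid 6 gives 39 > 32. Violating.
Others bid (2, 2, 2, 41): truth gives 25; no alternative beats it.
Others bid (2, 2, 2, 42): truth gives 24; no alternative beats it.
(Checking all 625 profiles: 81 have a profitable deviation, 544 do not.)

81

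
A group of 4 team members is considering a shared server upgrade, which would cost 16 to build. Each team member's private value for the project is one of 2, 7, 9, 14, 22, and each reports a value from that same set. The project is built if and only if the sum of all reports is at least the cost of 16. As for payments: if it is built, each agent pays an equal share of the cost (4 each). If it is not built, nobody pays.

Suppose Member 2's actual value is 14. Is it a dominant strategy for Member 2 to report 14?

Check each profile of the others' reports and compare truth against every alternative report.
Others report (2, 2, 2): truth gives 10, best alternative gives 10.
Others report (2, 2, 7): truth gives 10, best alternative gives 10.
Others report (2, 2, 9): truth gives 10, best alternative gives 10.
Others report (2, 2, 14): truth gives 10, best alternative gives 10.
Others report (2, 2, 22): truth gives 10, best alternative gives 10.
Others report (2, 7, 2): truth gives 10, best alternative gives 10.
(Remaining 119 profiles checked similarly; truth is weakly best in each.)
In every case the truthful report is at least as good as any alternative, so it is a dominant strategy.

Yes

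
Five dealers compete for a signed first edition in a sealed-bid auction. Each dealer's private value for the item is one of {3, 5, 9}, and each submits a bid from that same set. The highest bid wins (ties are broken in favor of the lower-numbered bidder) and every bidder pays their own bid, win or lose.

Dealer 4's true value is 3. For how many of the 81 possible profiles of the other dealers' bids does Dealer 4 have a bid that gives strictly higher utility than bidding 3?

Others bid (3, 3, 3, 3): truth gives -3; bid 5 gives -2 > -3. Violating.
Others bid (3, 3, 3, 5): truth gives -3; bid 5 gives -2 > -3. Violating.
Others bid (3, 3, 3, 9): truth gives -3; no alternative beats it.
Others bid (3, 3, 5, 3): truth gives -3; no alternative beats it.
(Checking all 81 profiles: 2 have a profitable deviation, 79 do not.)

2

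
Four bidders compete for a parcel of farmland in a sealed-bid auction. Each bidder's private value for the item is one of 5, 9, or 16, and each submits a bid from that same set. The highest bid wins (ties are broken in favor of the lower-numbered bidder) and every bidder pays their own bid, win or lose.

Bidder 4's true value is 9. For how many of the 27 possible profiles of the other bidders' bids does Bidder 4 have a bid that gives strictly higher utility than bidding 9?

Others bid (5, 5, 9): truth gives -9; bid 5 gives -5 > -9. Violating.
Others bid (5, 5, 16): truth gives -9; bid 5 gives -5 > -9. Violating.
Others bid (5, 9, 5): truth gives -9; bid 5 gives -5 > -9. Violating.
Others bid (5, 9, 9): truth gives -9; bid 5 gives -5 > -9. Violating.
Others bid (5, 5, 5): truth gives 0; no alternative beats it.
(Checking all 27 profiles: 26 have a profitable deviation, 1 does not.)

26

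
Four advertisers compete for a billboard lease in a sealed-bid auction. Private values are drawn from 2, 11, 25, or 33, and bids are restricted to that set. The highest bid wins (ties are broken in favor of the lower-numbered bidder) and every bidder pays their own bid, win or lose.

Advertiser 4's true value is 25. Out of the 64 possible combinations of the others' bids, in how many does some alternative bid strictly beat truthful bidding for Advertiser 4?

57

Others bid (2, 2, 2): truth gives 0; bid 11 gives 14 > 0. Violating.
Others bid (2, 2, 25): truth gives -25; bid 2 gives -2 > -25. Violating.
Others bid (2, 2, 33): truth gives -25; bid 2 gives -2 > -25. Violating.
Others bid (2, 11, 25): truth gives -25; bid 2 gives -2 > -25. Violating.
Others bid (2, 2, 11): truth gives 0; no alternative beats it.
Others bid (2, 11, 2): truth gives 0; no alternative beats it.
(Checking all 64 profiles: 57 have a profitable deviation, 7 do not.)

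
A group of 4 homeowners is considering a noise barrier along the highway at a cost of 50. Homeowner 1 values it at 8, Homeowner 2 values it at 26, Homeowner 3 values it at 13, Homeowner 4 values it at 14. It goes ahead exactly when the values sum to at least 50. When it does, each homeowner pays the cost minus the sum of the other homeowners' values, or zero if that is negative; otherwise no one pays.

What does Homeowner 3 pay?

2

Total value 61 ≥ cost 50, so the project is built.
The other homeowners' values sum to 48.
Cost minus that sum is 50 - 48 = 2.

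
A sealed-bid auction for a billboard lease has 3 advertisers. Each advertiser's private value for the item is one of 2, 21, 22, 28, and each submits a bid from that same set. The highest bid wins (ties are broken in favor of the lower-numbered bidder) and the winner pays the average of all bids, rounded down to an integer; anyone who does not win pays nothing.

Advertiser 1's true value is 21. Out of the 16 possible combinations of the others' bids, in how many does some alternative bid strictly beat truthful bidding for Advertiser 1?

Others bid (2, 2): truth gives 13; bid 2 gives 19 > 13. Violating.
Others bid (2, 22): truth gives 0; bid 22 gives 6 > 0. Violating.
Others bid (2, 28): truth gives 0; bid 28 gives 2 > 0. Violating.
Others bid (22, 2): truth gives 0; bid 22 gives 6 > 0. Violating.
Others bid (2, 21): truth gives 7; no alternative beats it.
Others bid (21, 2): truth gives 7; no alternative beats it.
(Checking all 16 profiles: 5 have a profitable deviation, 11 do not.)

5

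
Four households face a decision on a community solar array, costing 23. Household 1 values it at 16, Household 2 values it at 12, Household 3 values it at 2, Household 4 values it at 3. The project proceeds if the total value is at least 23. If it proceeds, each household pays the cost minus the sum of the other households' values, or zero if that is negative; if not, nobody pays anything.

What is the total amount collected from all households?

Total value 33 ≥ cost 23, so it is built.
Household 1: others sum to 17; max(0, 23 - 17) = 6.
Household 2: others sum to 21; max(0, 23 - 21) = 2.
Household 3: others sum to 31; max(0, 23 - 31) = 0.
Household 4: others sum to 30; max(0, 23 - 30) = 0.
Total collected = 6 + 2 + 0 + 0 = 8.

8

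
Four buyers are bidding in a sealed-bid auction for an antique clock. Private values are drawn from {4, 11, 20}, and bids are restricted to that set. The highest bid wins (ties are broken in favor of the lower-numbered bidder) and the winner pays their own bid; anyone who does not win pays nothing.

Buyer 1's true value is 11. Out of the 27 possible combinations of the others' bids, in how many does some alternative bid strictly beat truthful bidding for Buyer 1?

Others bid (4, 4, 4): truth gives 0; bid 4 gives 7 > 0. Violating.
Others bid (4, 4, 11): truth gives 0; no alternative beats it.
Others bid (4, 4, 20): truth gives 0; no alternative beats it.
(Checking all 27 profiles: 1 has a profitable deviation, 26 do not.)

1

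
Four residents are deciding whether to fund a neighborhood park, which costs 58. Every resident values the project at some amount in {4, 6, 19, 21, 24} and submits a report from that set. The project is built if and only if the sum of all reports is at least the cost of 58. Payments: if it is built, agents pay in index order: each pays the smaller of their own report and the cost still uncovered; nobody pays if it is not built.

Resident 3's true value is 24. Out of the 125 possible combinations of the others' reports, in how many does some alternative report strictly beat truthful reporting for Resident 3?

67

Others report (4, 19, 19): truth gives 0; report 19 gives 5 > 0. Violating.
Others report (4, 19, 21): truth gives 0; report 19 gives 5 > 0. Violating.
Others report (4, 19, 24): truth gives 0; report 19 gives 5 > 0. Violating.
Others report (4, 21, 19): truth gives 0; report 19 gives 5 > 0. Violating.
Others report (4, 4, 4): truth gives 0; no alternative beats it.
Others report (4, 4, 6): truth gives 0; no alternative beats it.
(Checking all 125 profiles: 67 have a profitable deviation, 58 do not.)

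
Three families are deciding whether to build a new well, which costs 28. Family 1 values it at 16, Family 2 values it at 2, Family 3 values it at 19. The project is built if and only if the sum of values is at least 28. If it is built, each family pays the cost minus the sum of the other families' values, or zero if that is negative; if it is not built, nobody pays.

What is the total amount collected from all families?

17

Total value 37 ≥ cost 28, so it is built.
Family 1: others sum to 21; max(0, 28 - 21) = 7.
Family 2: others sum to 35; max(0, 28 - 35) = 0.
Family 3: others sum to 18; max(0, 28 - 18) = 10.
Total collected = 7 + 0 + 10 = 17.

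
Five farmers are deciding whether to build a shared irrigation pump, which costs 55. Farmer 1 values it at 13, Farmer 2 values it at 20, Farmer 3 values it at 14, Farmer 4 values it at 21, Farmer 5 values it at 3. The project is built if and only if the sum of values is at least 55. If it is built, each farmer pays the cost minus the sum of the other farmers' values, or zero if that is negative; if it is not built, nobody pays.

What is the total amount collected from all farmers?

9

Total value 71 ≥ cost 55, so it is built.
Farmer 1: others sum to 58; max(0, 55 - 58) = 0.
Farmer 2: others sum to 51; max(0, 55 - 51) = 4.
Farmer 3: others sum to 57; max(0, 55 - 57) = 0.
Farmer 4: others sum to 50; max(0, 55 - 50) = 5.
Farmer 5: others sum to 68; max(0, 55 - 68) = 0.
Total collected = 0 + 4 + 0 + 5 + 0 = 9.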